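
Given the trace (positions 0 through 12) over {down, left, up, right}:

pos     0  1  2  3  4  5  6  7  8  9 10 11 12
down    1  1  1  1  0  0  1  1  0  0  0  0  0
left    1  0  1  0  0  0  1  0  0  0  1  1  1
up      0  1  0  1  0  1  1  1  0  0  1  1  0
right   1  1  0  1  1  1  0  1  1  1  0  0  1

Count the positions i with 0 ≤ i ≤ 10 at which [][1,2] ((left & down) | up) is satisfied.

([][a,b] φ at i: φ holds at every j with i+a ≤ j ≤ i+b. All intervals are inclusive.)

5

Evaluate at each i in [0,10]:
  i=0: ✓ (all of [1,2])
  i=1: ✓ (all of [2,3])
  i=2: ✗ (fails at j=4)
  i=3: ✗ (fails at j=4)
  i=4: ✓ (all of [5,6])
  i=5: ✓ (all of [6,7])
  i=6: ✗ (fails at j=8)
  i=7: ✗ (fails at j=8)
  i=8: ✗ (fails at j=9)
  i=9: ✓ (all of [10,11])
  i=10: ✗ (fails at j=12)
Positions where it holds: {0, 1, 4, 5, 9} → 5.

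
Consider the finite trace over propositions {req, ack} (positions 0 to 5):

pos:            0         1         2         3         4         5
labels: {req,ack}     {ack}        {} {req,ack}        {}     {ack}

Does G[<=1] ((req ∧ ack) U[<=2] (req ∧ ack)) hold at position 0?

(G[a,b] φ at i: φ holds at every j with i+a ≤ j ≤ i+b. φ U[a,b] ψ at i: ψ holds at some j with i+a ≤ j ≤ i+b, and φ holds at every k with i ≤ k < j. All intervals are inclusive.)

Check ((req ∧ ack) U[<=2] (req ∧ ack)) at every j in [0,1]:
  j=0: holds
  j=1: fails
Fails at j=1 → formula fails.

No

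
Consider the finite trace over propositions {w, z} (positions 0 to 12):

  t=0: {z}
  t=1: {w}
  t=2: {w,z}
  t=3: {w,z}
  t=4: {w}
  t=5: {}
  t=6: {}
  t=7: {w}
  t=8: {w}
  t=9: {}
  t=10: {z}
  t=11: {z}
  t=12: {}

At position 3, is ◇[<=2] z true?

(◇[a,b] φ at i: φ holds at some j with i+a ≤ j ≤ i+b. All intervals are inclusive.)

Check z at each j in [3,5]:
  j=3: true
  j=4: false
  j=5: false
Found at j=3 → formula holds.

Yes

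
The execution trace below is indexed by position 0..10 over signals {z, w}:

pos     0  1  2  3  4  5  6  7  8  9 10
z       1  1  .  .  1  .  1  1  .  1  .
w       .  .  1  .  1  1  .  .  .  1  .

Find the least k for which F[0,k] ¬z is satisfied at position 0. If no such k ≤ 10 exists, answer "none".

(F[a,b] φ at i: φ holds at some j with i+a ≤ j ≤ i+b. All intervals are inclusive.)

2

Scan j = 0,1,… for ¬z:
  j=0: fails
  j=1: fails
  j=2: holds
First hit at j=2, so smallest k = 2-0 = 2.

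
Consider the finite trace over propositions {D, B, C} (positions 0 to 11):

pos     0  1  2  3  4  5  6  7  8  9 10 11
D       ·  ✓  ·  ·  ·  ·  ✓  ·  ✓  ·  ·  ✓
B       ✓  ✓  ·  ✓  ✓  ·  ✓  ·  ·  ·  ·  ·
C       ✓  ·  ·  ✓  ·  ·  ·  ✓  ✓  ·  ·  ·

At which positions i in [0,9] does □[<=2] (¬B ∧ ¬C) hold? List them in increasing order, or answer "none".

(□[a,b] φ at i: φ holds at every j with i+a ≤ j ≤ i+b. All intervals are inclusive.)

9

Evaluate at each i in [0,9]:
  i=0: ✗ (fails at j=0)
  i=1: ✗ (fails at j=1)
  i=2: ✗ (fails at j=3)
  i=3: ✗ (fails at j=3)
  i=4: ✗ (fails at j=4)
  i=5: ✗ (fails at j=6)
  i=6: ✗ (fails at j=6)
  i=7: ✗ (fails at j=7)
  i=8: ✗ (fails at j=8)
  i=9: ✓ (all of [9,11])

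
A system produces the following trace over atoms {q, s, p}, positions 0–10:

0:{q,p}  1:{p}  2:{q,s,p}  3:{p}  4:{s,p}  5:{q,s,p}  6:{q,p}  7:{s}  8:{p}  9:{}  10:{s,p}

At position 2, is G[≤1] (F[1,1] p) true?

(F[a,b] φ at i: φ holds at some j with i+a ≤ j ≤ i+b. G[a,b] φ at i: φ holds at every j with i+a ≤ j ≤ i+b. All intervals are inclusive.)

Holds

Check F[1,1] p at every j in [2,3]:
  j=2: holds (witness at 3)
  j=3: holds (witness at 4)
All positions satisfy it → formula holds.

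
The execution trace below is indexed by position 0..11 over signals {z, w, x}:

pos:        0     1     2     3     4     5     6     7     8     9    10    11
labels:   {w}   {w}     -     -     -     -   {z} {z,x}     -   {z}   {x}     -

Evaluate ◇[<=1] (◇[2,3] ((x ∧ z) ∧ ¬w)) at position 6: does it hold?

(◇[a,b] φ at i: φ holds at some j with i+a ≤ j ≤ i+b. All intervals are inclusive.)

No

Check ◇[2,3] ((x ∧ z) ∧ ¬w) at each j in [6,7]:
  j=6: fails (none in [8,9])
  j=7: fails (none in [9,10])
No position in the window satisfies it → formula fails.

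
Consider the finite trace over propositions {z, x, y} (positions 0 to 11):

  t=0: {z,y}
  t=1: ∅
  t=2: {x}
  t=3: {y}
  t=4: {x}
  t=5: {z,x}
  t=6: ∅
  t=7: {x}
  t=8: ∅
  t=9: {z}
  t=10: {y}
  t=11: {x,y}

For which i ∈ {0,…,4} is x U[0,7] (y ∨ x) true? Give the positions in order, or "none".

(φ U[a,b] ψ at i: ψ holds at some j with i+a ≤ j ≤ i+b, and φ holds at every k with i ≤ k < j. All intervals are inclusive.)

Evaluate at each i in [0,4]:
  i=0: ✓ (rhs at j=0)
  i=1: ✗ (lhs fails at k=1 before rhs at j=2)
  i=2: ✓ (rhs at j=2)
  i=3: ✓ (rhs at j=3)
  i=4: ✓ (rhs at j=4)

0, 2, 3, 4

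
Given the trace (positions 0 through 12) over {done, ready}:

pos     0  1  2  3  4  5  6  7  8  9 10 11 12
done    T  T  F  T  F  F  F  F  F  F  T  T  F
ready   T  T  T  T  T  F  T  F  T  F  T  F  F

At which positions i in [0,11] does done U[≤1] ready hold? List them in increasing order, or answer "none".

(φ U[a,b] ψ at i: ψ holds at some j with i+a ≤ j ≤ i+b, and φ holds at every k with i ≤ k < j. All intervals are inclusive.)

0, 1, 2, 3, 4, 6, 8, 10

Evaluate at each i in [0,11]:
  i=0: ✓ (rhs at j=0)
  i=1: ✓ (rhs at j=1)
  i=2: ✓ (rhs at j=2)
  i=3: ✓ (rhs at j=3)
  i=4: ✓ (rhs at j=4)
  i=5: ✗ (lhs fails at k=5 before rhs at j=6)
  i=6: ✓ (rhs at j=6)
  i=7: ✗ (lhs fails at k=7 before rhs at j=8)
  i=8: ✓ (rhs at j=8)
  i=9: ✗ (lhs fails at k=9 before rhs at j=10)
  i=10: ✓ (rhs at j=10)
  i=11: ✗ (no rhs in [11,12])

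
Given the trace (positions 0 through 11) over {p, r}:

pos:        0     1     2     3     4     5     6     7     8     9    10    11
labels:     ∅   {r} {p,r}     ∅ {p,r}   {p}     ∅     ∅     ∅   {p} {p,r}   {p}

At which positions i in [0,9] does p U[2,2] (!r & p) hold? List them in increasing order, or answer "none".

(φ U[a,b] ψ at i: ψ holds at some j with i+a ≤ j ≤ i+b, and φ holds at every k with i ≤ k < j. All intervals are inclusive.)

Evaluate at each i in [0,9]:
  i=0: ✗ (no rhs in [2,2])
  i=1: ✗ (no rhs in [3,3])
  i=2: ✗ (no rhs in [4,4])
  i=3: ✗ (lhs fails at k=3 before rhs at j=5)
  i=4: ✗ (no rhs in [6,6])
  i=5: ✗ (no rhs in [7,7])
  i=6: ✗ (no rhs in [8,8])
  i=7: ✗ (lhs fails at k=7 before rhs at j=9)
  i=8: ✗ (no rhs in [10,10])
  i=9: ✓ (rhs at j=11; lhs holds on [9,10])

9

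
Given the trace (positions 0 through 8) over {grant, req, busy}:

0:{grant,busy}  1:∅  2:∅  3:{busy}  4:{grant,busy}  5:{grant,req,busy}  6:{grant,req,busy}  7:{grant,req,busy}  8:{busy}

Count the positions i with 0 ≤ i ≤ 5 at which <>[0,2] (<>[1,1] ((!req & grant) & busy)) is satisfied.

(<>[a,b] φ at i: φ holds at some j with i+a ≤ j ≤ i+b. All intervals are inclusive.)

Evaluate at each i in [0,5]:
  i=0: ✗ (none in [0,2])
  i=1: ✓ (witness j=3)
  i=2: ✓ (witness j=3)
  i=3: ✓ (witness j=3)
  i=4: ✗ (none in [4,6])
  i=5: ✗ (none in [5,7])
Positions where it holds: {1, 2, 3} → 3.

3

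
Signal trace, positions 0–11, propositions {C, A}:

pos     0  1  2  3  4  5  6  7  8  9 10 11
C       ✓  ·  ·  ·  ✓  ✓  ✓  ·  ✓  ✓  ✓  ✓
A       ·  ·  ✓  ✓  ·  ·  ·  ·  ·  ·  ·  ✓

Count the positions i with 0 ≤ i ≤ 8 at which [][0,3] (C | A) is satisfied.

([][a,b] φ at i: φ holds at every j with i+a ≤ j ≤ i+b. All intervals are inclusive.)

Evaluate at each i in [0,8]:
  i=0: ✗ (fails at j=1)
  i=1: ✗ (fails at j=1)
  i=2: ✓ (all of [2,5])
  i=3: ✓ (all of [3,6])
  i=4: ✗ (fails at j=7)
  i=5: ✗ (fails at j=7)
  i=6: ✗ (fails at j=7)
  i=7: ✗ (fails at j=7)
  i=8: ✓ (all of [8,11])
Positions where it holds: {2, 3, 8} → 3.

3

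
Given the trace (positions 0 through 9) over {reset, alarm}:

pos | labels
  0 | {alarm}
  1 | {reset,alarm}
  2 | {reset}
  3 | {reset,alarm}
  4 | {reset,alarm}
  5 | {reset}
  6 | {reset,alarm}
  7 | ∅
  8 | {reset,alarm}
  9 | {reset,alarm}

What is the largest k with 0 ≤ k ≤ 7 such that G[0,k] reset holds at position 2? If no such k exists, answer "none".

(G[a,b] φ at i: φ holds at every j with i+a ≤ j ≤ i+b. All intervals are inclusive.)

reset must hold from j=2 onward; find where it first fails.
  j=2: holds
  j=3: holds
  j=4: holds
  j=5: holds
  j=6: holds
  j=7: fails
Holds on [2,6], so largest k = 4.

4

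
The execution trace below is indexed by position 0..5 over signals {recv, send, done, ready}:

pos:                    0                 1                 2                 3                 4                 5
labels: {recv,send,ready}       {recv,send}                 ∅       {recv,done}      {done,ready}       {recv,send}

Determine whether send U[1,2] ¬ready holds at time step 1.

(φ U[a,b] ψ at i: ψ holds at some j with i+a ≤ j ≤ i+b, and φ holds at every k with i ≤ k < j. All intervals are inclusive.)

Need some j in [2,3] with ¬ready, and send at every k in [1,j-1].
  j=2: ¬ready holds; send holds at every k in [1,1] → satisfied.

Holds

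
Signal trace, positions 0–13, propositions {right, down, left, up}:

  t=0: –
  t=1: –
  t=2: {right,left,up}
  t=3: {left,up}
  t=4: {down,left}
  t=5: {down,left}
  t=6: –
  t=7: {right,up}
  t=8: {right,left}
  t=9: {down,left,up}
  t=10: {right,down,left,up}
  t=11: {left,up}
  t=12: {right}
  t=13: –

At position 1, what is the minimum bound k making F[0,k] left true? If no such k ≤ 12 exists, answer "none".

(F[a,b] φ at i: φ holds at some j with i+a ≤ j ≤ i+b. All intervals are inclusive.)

Scan j = 1,2,… for left:
  j=1: fails
  j=2: holds
First hit at j=2, so smallest k = 2-1 = 1.

1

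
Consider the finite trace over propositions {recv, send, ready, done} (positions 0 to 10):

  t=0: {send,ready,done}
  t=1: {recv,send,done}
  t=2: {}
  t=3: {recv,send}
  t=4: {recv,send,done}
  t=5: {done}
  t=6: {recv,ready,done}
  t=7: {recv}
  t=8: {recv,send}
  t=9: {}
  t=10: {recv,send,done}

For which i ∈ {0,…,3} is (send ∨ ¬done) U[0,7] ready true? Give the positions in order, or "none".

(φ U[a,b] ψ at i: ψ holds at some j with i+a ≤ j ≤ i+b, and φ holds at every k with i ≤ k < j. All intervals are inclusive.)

0

Evaluate at each i in [0,3]:
  i=0: ✓ (rhs at j=0)
  i=1: ✗ (lhs fails at k=5 before rhs at j=6)
  i=2: ✗ (lhs fails at k=5 before rhs at j=6)
  i=3: ✗ (lhs fails at k=5 before rhs at j=6)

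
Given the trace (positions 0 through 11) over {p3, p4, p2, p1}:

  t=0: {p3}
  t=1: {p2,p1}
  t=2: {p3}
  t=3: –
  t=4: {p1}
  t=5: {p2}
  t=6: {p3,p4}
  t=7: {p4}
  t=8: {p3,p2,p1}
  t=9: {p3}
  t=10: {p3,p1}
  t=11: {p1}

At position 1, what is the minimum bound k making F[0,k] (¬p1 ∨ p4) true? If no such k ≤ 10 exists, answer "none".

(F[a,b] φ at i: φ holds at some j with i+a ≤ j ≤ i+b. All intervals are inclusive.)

Scan j = 1,2,… for (¬p1 ∨ p4):
  j=1: fails
  j=2: holds
First hit at j=2, so smallest k = 2-1 = 1.

1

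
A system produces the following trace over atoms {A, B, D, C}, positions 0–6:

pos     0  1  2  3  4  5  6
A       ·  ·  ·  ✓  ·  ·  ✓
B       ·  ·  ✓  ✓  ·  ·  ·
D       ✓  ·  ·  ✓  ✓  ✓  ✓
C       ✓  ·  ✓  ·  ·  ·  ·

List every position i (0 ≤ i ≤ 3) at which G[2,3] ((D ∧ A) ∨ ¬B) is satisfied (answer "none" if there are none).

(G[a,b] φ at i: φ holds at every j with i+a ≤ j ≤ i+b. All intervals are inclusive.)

1, 2, 3

Evaluate at each i in [0,3]:
  i=0: ✗ (fails at j=2)
  i=1: ✓ (all of [3,4])
  i=2: ✓ (all of [4,5])
  i=3: ✓ (all of [5,6])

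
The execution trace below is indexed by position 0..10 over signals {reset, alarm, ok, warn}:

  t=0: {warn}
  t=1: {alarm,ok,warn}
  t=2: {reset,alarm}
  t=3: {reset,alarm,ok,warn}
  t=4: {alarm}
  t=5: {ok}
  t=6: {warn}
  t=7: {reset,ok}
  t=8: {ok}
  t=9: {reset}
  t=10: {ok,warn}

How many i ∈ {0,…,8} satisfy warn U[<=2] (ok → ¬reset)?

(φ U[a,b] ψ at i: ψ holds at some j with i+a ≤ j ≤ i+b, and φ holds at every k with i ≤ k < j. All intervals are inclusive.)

Evaluate at each i in [0,8]:
  i=0: ✓ (rhs at j=0)
  i=1: ✓ (rhs at j=1)
  i=2: ✓ (rhs at j=2)
  i=3: ✓ (rhs at j=4; lhs holds on [3,3])
  i=4: ✓ (rhs at j=4)
  i=5: ✓ (rhs at j=5)
  i=6: ✓ (rhs at j=6)
  i=7: ✗ (lhs fails at k=7 before rhs at j=8)
  i=8: ✓ (rhs at j=8)
Positions where it holds: {0, 1, 2, 3, 4, 5, 6, 8} → 8.

8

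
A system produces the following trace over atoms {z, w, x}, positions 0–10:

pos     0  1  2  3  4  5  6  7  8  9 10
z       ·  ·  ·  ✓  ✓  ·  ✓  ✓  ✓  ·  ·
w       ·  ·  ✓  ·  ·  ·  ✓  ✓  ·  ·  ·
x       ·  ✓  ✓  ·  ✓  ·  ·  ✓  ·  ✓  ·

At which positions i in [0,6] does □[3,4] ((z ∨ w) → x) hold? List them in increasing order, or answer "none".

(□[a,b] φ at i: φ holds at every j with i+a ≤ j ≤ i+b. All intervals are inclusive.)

Evaluate at each i in [0,6]:
  i=0: ✗ (fails at j=3)
  i=1: ✓ (all of [4,5])
  i=2: ✗ (fails at j=6)
  i=3: ✗ (fails at j=6)
  i=4: ✗ (fails at j=8)
  i=5: ✗ (fails at j=8)
  i=6: ✓ (all of [9,10])

1, 6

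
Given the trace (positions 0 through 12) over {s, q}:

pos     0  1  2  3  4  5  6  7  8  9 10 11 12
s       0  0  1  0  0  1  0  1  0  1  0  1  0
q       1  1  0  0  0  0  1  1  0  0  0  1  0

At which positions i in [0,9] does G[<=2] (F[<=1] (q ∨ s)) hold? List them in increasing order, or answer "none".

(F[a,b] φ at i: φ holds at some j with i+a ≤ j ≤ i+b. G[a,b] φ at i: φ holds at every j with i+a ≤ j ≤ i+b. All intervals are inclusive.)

Evaluate at each i in [0,9]:
  i=0: ✓ (all of [0,2])
  i=1: ✗ (fails at j=3)
  i=2: ✗ (fails at j=3)
  i=3: ✗ (fails at j=3)
  i=4: ✓ (all of [4,6])
  i=5: ✓ (all of [5,7])
  i=6: ✓ (all of [6,8])
  i=7: ✓ (all of [7,9])
  i=8: ✓ (all of [8,10])
  i=9: ✓ (all of [9,11])

0, 4, 5, 6, 7, 8, 9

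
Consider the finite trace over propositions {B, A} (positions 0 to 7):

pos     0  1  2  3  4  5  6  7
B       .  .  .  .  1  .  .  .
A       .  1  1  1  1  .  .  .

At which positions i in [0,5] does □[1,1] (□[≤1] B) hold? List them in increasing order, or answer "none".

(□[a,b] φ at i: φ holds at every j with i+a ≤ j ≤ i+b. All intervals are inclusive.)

Evaluate at each i in [0,5]:
  i=0: ✗ (fails at j=1)
  i=1: ✗ (fails at j=2)
  i=2: ✗ (fails at j=3)
  i=3: ✗ (fails at j=4)
  i=4: ✗ (fails at j=5)
  i=5: ✗ (fails at j=6)

none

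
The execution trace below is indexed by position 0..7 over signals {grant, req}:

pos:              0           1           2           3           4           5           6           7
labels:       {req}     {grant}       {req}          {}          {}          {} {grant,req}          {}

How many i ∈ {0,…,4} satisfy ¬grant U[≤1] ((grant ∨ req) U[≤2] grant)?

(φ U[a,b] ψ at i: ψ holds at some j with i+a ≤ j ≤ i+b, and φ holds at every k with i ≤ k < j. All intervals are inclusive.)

Evaluate at each i in [0,4]:
  i=0: ✓ (rhs at j=0)
  i=1: ✓ (rhs at j=1)
  i=2: ✗ (no rhs in [2,3])
  i=3: ✗ (no rhs in [3,4])
  i=4: ✗ (no rhs in [4,5])
Positions where it holds: {0, 1} → 2.

2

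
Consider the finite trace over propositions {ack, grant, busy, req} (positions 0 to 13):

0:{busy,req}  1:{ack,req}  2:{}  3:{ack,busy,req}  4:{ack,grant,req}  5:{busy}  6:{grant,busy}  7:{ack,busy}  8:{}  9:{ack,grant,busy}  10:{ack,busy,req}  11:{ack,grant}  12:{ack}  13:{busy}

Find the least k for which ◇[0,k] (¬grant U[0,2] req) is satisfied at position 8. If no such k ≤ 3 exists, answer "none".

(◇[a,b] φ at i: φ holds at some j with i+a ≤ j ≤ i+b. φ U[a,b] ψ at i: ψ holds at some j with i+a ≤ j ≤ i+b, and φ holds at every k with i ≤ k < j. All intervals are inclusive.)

2

Scan j = 8,9,… for (¬grant U[0,2] req):
  j=8: fails
  j=9: fails
  j=10: holds
First hit at j=10, so smallest k = 10-8 = 2.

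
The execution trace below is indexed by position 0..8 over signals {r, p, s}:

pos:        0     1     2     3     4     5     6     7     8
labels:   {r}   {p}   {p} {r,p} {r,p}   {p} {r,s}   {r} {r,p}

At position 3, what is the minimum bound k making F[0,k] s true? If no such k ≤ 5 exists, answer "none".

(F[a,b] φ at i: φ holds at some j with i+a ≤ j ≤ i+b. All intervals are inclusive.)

3

Scan j = 3,4,… for s:
  j=3: fails
  j=4: fails
  j=5: fails
  j=6: holds
First hit at j=6, so smallest k = 6-3 = 3.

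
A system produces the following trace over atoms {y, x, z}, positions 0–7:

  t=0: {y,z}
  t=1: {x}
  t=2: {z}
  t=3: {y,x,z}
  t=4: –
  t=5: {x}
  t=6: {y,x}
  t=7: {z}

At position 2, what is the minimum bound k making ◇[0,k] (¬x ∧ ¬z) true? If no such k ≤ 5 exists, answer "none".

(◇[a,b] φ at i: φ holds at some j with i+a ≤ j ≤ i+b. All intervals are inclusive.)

Scan j = 2,3,… for (¬x ∧ ¬z):
  j=2: fails
  j=3: fails
  j=4: holds
First hit at j=4, so smallest k = 4-2 = 2.

2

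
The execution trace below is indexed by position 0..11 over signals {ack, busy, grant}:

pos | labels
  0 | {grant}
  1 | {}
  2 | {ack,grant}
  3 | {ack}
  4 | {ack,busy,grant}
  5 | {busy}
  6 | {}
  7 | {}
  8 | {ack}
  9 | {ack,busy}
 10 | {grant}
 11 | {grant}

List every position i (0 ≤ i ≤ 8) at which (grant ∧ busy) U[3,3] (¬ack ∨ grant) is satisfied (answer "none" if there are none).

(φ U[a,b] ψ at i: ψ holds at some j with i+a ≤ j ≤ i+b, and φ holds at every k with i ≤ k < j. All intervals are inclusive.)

Evaluate at each i in [0,8]:
  i=0: ✗ (no rhs in [3,3])
  i=1: ✗ (lhs fails at k=1 before rhs at j=4)
  i=2: ✗ (lhs fails at k=2 before rhs at j=5)
  i=3: ✗ (lhs fails at k=3 before rhs at j=6)
  i=4: ✗ (lhs fails at k=5 before rhs at j=7)
  i=5: ✗ (no rhs in [8,8])
  i=6: ✗ (no rhs in [9,9])
  i=7: ✗ (lhs fails at k=7 before rhs at j=10)
  i=8: ✗ (lhs fails at k=8 before rhs at j=11)

none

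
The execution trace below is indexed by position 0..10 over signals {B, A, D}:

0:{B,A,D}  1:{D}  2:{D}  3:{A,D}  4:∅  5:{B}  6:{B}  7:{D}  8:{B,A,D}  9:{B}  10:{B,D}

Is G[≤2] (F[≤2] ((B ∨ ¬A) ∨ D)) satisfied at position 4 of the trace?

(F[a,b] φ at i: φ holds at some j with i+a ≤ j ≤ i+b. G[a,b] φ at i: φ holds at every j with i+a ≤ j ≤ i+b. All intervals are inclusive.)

Check F[≤2] ((B ∨ ¬A) ∨ D) at every j in [4,6]:
  j=4: holds (witness at 4)
  j=5: holds (witness at 5)
  j=6: holds (witness at 6)
All positions satisfy it → formula holds.

Yes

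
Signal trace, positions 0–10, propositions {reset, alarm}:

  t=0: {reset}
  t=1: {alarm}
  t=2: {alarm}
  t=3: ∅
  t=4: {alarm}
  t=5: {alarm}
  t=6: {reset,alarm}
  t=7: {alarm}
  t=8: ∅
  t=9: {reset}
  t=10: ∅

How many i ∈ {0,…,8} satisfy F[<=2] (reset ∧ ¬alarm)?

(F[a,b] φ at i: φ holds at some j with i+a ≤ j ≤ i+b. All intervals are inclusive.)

3

Evaluate at each i in [0,8]:
  i=0: ✓ (witness j=0)
  i=1: ✗ (none in [1,3])
  i=2: ✗ (none in [2,4])
  i=3: ✗ (none in [3,5])
  i=4: ✗ (none in [4,6])
  i=5: ✗ (none in [5,7])
  i=6: ✗ (none in [6,8])
  i=7: ✓ (witness j=9)
  i=8: ✓ (witness j=9)
Positions where it holds: {0, 7, 8} → 3.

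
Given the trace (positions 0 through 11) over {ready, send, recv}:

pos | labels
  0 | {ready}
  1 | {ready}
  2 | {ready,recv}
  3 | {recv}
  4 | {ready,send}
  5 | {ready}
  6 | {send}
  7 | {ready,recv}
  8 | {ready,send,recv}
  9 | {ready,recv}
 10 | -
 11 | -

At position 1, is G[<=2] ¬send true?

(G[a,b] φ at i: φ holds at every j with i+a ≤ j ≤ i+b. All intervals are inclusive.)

Check ¬send at every j in [1,3]:
  j=1: true
  j=2: true
  j=3: true
All positions satisfy it → formula holds.

True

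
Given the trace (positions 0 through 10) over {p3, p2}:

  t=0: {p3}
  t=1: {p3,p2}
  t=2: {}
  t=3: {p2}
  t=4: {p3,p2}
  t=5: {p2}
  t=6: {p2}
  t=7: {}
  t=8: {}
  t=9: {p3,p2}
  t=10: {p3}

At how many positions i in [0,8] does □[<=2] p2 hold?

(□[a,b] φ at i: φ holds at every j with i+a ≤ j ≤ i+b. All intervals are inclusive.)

2

Evaluate at each i in [0,8]:
  i=0: ✗ (fails at j=0)
  i=1: ✗ (fails at j=2)
  i=2: ✗ (fails at j=2)
  i=3: ✓ (all of [3,5])
  i=4: ✓ (all of [4,6])
  i=5: ✗ (fails at j=7)
  i=6: ✗ (fails at j=7)
  i=7: ✗ (fails at j=7)
  i=8: ✗ (fails at j=8)
Positions where it holds: {3, 4} → 2.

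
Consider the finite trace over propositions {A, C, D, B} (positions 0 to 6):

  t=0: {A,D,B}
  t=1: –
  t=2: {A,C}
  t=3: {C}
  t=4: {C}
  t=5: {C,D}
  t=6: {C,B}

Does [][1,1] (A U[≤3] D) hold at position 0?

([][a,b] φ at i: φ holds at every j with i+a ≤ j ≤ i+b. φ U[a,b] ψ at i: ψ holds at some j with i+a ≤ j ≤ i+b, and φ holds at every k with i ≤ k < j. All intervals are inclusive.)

Check (A U[≤3] D) at every j in [1,1]:
  j=1: fails
Fails at j=1 → formula fails.

False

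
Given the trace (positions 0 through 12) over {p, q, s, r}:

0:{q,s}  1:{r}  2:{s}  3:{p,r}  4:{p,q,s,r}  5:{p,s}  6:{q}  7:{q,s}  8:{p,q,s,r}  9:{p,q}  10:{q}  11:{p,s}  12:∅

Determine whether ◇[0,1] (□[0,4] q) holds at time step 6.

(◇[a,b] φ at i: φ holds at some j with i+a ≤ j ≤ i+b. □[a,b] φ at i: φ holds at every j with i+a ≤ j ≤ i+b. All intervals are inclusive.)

True

Check □[0,4] q at each j in [6,7]:
  j=6: holds on [6,10]
  j=7: fails at 11
Found at j=6 → formula holds.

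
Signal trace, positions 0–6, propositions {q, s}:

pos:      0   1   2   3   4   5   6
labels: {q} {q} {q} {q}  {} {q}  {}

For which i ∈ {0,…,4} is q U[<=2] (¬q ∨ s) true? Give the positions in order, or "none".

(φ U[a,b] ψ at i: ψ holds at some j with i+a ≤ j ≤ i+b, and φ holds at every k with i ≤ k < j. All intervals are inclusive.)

2, 3, 4

Evaluate at each i in [0,4]:
  i=0: ✗ (no rhs in [0,2])
  i=1: ✗ (no rhs in [1,3])
  i=2: ✓ (rhs at j=4; lhs holds on [2,3])
  i=3: ✓ (rhs at j=4; lhs holds on [3,3])
  i=4: ✓ (rhs at j=4)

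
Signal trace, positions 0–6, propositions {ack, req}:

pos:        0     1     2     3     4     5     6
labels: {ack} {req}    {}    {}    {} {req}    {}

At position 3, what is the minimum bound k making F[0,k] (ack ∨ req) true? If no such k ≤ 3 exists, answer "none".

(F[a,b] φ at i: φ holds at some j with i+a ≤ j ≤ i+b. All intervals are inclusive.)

Scan j = 3,4,… for (ack ∨ req):
  j=3: fails
  j=4: fails
  j=5: holds
First hit at j=5, so smallest k = 5-3 = 2.

2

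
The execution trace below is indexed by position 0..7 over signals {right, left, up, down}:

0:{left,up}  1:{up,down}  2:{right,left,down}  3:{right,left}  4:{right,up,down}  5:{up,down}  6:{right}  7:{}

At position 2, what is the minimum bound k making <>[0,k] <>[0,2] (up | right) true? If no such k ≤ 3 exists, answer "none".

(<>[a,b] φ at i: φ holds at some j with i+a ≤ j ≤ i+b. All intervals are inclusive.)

Scan j = 2,3,… for <>[0,2] (up | right):
  j=2: holds
First hit at j=2, so smallest k = 2-2 = 0.

0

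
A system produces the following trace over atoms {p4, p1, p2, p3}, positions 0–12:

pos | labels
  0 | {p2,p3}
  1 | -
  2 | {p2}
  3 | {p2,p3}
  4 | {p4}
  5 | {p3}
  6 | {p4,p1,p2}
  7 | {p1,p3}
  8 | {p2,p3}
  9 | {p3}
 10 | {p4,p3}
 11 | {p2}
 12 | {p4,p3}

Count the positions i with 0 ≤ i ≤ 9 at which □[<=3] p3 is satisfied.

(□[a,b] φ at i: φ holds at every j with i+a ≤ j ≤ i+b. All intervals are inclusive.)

1

Evaluate at each i in [0,9]:
  i=0: ✗ (fails at j=1)
  i=1: ✗ (fails at j=1)
  i=2: ✗ (fails at j=2)
  i=3: ✗ (fails at j=4)
  i=4: ✗ (fails at j=4)
  i=5: ✗ (fails at j=6)
  i=6: ✗ (fails at j=6)
  i=7: ✓ (all of [7,10])
  i=8: ✗ (fails at j=11)
  i=9: ✗ (fails at j=11)
Positions where it holds: {7} → 1.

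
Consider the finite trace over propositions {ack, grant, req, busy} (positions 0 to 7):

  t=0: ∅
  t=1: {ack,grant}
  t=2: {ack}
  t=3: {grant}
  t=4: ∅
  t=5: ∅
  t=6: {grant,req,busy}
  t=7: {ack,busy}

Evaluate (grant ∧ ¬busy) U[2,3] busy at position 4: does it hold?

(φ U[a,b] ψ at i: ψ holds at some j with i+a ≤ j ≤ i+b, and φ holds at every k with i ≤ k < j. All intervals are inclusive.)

No

Need some j in [6,7] with busy, and (grant ∧ ¬busy) at every k in [4,j-1].
  j=6: busy holds, but (grant ∧ ¬busy) fails at k=4 → not this j.
  j=7: busy holds, but (grant ∧ ¬busy) fails at k=4 → not this j.
No j in the window works → until fails.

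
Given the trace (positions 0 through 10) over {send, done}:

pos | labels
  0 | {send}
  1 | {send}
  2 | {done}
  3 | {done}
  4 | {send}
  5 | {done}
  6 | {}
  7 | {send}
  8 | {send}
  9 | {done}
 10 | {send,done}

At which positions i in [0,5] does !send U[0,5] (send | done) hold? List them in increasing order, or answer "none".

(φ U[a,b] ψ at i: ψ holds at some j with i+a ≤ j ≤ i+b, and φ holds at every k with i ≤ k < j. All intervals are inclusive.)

0, 1, 2, 3, 4, 5

Evaluate at each i in [0,5]:
  i=0: ✓ (rhs at j=0)
  i=1: ✓ (rhs at j=1)
  i=2: ✓ (rhs at j=2)
  i=3: ✓ (rhs at j=3)
  i=4: ✓ (rhs at j=4)
  i=5: ✓ (rhs at j=5)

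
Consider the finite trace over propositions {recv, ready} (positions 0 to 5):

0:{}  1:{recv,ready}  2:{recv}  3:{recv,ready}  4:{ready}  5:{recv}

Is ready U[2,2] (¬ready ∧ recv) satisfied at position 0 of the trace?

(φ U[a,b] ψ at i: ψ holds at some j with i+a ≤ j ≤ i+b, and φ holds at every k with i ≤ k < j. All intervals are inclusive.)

Need some j in [2,2] with (¬ready ∧ recv), and ready at every k in [0,j-1].
  j=2: (¬ready ∧ recv) holds, but ready fails at k=0 → not this j.
No j in the window works → until fails.

Does not hold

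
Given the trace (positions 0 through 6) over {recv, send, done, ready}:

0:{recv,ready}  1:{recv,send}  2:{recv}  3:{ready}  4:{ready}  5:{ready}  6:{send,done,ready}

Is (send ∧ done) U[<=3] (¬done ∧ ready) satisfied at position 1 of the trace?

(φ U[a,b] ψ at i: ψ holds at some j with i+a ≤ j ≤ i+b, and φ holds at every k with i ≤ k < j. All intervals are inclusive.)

Need some j in [1,4] with (¬done ∧ ready), and (send ∧ done) at every k in [1,j-1].
  j=1: (¬done ∧ ready) false.
  j=2: (¬done ∧ ready) false.
  j=3: (¬done ∧ ready) holds, but (send ∧ done) fails at k=1 → not this j.
  j=4: (¬done ∧ ready) holds, but (send ∧ done) fails at k=1 → not this j.
No j in the window works → until fails.

Does not hold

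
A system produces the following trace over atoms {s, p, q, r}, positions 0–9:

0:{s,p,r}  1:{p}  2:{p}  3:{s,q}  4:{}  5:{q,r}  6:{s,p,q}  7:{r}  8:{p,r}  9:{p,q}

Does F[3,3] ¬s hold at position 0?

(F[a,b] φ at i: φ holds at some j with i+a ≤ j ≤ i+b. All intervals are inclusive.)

No

Check ¬s at each j in [3,3]:
  j=3: false
No position in the window satisfies it → formula fails.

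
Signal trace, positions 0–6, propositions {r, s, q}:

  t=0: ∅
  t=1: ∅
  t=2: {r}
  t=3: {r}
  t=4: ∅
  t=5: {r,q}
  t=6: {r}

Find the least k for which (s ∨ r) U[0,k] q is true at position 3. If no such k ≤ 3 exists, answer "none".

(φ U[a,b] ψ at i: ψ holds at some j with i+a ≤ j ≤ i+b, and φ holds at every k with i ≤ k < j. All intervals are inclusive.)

Need earliest j ≥ 3 with q, and (s ∨ r) at every k in [3,j-1].
  j=3: rhs fails.
  j=4: rhs fails.
  j=5: rhs holds but lhs fails at k=4.
  j=6: rhs fails.
No witness within the range → none.

none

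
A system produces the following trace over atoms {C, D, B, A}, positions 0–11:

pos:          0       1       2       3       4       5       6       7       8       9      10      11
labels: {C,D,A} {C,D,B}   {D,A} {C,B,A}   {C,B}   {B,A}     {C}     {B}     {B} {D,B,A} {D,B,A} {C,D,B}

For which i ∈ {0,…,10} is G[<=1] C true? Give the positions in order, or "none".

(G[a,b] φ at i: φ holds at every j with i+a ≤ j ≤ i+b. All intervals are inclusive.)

0, 3

Evaluate at each i in [0,10]:
  i=0: ✓ (all of [0,1])
  i=1: ✗ (fails at j=2)
  i=2: ✗ (fails at j=2)
  i=3: ✓ (all of [3,4])
  i=4: ✗ (fails at j=5)
  i=5: ✗ (fails at j=5)
  i=6: ✗ (fails at j=7)
  i=7: ✗ (fails at j=7)
  i=8: ✗ (fails at j=8)
  i=9: ✗ (fails at j=9)
  i=10: ✗ (fails at j=10)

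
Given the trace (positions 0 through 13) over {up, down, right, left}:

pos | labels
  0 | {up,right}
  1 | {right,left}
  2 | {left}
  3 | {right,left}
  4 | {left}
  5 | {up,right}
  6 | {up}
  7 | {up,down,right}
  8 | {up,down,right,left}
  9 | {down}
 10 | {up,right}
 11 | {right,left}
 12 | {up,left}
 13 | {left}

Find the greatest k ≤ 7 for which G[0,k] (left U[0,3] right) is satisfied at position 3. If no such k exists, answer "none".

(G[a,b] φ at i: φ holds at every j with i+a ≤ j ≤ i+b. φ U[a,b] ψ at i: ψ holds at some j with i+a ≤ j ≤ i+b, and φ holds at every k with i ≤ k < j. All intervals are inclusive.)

(left U[0,3] right) must hold from j=3 onward; find where it first fails.
  j=3: holds
  j=4: holds
  j=5: holds
  j=6: fails
Holds on [3,5], so largest k = 2.

2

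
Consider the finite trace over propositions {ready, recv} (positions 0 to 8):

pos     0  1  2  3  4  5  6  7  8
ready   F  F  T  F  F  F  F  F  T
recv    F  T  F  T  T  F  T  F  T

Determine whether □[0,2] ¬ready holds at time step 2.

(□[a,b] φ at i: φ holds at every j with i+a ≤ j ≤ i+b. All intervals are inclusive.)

Does not hold

Check ¬ready at every j in [2,4]:
  j=2: false
  j=3: true
  j=4: true
Fails at j=2 → formula fails.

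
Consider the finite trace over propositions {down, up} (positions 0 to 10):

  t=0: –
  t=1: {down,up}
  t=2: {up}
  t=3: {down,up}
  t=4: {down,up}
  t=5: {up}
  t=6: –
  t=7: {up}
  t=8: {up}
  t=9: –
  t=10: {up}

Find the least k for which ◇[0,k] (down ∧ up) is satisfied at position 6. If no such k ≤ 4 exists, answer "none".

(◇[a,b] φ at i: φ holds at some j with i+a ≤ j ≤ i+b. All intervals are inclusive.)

Scan j = 6,7,… for (down ∧ up):
  j=6: fails
  j=7: fails
  j=8: fails
  j=9: fails
  j=10: fails
No j in [6,10] satisfies it → none.

none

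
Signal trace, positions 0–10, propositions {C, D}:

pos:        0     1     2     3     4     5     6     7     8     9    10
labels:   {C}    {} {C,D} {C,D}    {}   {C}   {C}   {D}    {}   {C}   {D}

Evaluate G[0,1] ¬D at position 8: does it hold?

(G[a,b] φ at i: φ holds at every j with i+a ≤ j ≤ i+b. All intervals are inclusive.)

Holds

Check ¬D at every j in [8,9]:
  j=8: true
  j=9: true
All positions satisfy it → formula holds.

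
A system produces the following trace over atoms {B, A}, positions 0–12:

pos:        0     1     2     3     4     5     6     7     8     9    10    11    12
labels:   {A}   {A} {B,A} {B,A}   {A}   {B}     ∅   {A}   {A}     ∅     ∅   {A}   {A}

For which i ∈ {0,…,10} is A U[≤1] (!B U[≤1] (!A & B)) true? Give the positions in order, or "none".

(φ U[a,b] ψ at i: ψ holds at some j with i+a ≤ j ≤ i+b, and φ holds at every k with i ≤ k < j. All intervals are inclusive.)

3, 4, 5

Evaluate at each i in [0,10]:
  i=0: ✗ (no rhs in [0,1])
  i=1: ✗ (no rhs in [1,2])
  i=2: ✗ (no rhs in [2,3])
  i=3: ✓ (rhs at j=4; lhs holds on [3,3])
  i=4: ✓ (rhs at j=4)
  i=5: ✓ (rhs at j=5)
  i=6: ✗ (no rhs in [6,7])
  i=7: ✗ (no rhs in [7,8])
  i=8: ✗ (no rhs in [8,9])
  i=9: ✗ (no rhs in [9,10])
  i=10: ✗ (no rhs in [10,11])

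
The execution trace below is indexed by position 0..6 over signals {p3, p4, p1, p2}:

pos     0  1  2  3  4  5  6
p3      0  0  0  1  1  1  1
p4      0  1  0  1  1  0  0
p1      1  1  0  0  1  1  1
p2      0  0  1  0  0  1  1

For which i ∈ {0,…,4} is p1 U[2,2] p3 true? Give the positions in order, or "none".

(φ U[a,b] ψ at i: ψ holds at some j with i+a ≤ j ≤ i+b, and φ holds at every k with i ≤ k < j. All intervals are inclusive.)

4

Evaluate at each i in [0,4]:
  i=0: ✗ (no rhs in [2,2])
  i=1: ✗ (lhs fails at k=2 before rhs at j=3)
  i=2: ✗ (lhs fails at k=2 before rhs at j=4)
  i=3: ✗ (lhs fails at k=3 before rhs at j=5)
  i=4: ✓ (rhs at j=6; lhs holds on [4,5])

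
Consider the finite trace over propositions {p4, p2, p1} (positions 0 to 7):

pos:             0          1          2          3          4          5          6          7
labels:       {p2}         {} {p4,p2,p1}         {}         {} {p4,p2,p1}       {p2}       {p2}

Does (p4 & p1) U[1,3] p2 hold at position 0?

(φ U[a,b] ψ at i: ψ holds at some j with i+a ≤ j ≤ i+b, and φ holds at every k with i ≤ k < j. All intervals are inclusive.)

Need some j in [1,3] with p2, and (p4 & p1) at every k in [0,j-1].
  j=1: p2 false.
  j=2: p2 holds, but (p4 & p1) fails at k=0 → not this j.
  j=3: p2 false.
No j in the window works → until fails.

No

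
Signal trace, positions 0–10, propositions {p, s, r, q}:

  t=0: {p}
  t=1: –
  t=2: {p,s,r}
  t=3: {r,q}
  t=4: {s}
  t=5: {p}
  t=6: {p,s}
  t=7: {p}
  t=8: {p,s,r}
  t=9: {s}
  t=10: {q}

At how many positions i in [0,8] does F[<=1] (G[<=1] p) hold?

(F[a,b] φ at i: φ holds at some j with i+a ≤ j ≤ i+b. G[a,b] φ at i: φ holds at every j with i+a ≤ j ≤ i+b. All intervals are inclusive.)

Evaluate at each i in [0,8]:
  i=0: ✗ (none in [0,1])
  i=1: ✗ (none in [1,2])
  i=2: ✗ (none in [2,3])
  i=3: ✗ (none in [3,4])
  i=4: ✓ (witness j=5)
  i=5: ✓ (witness j=5)
  i=6: ✓ (witness j=6)
  i=7: ✓ (witness j=7)
  i=8: ✗ (none in [8,9])
Positions where it holds: {4, 5, 6, 7} → 4.

4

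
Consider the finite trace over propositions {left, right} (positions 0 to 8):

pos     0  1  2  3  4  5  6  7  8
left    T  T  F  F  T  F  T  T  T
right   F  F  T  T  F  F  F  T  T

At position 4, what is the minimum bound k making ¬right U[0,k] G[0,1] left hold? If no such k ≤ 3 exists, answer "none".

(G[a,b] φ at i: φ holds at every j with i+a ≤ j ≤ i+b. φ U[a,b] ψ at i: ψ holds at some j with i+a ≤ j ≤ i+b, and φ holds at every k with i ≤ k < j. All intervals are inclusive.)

2

Need earliest j ≥ 4 with G[0,1] left, and ¬right at every k in [4,j-1].
  j=4: rhs fails.
  j=5: rhs fails.
  j=6: rhs holds; lhs holds on [4,5]. k = 2.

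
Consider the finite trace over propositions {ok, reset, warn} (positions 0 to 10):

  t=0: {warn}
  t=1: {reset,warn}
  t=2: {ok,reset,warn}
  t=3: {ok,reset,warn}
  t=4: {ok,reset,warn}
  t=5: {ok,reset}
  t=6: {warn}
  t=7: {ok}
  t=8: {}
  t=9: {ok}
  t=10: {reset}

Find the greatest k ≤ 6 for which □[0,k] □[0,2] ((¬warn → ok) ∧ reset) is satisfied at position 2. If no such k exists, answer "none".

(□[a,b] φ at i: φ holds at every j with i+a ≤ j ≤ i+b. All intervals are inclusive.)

1

□[0,2] ((¬warn → ok) ∧ reset) must hold from j=2 onward; find where it first fails.
  j=2: holds
  j=3: holds
  j=4: fails
Holds on [2,3], so largest k = 1.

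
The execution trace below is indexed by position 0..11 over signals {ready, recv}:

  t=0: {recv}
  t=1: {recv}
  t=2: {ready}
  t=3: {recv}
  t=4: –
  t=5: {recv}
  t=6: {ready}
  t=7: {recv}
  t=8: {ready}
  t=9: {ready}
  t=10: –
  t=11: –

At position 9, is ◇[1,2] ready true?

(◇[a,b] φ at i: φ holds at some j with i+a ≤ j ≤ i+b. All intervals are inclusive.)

Check ready at each j in [10,11]:
  j=10: false
  j=11: false
No position in the window satisfies it → formula fails.

No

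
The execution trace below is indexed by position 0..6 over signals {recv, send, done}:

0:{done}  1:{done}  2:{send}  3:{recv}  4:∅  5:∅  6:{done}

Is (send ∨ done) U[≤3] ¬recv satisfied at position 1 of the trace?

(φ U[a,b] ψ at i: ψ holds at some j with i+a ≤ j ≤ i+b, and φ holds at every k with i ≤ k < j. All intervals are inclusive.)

True

Need some j in [1,4] with ¬recv, and (send ∨ done) at every k in [1,j-1].
  j=1: ¬recv holds; no prefix to check → satisfied.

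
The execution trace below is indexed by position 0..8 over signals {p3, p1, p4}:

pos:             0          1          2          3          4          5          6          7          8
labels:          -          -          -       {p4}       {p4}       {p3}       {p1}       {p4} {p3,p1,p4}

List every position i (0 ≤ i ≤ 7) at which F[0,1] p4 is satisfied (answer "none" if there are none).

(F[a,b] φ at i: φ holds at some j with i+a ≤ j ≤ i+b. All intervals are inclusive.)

2, 3, 4, 6, 7

Evaluate at each i in [0,7]:
  i=0: ✗ (none in [0,1])
  i=1: ✗ (none in [1,2])
  i=2: ✓ (witness j=3)
  i=3: ✓ (witness j=3)
  i=4: ✓ (witness j=4)
  i=5: ✗ (none in [5,6])
  i=6: ✓ (witness j=7)
  i=7: ✓ (witness j=7)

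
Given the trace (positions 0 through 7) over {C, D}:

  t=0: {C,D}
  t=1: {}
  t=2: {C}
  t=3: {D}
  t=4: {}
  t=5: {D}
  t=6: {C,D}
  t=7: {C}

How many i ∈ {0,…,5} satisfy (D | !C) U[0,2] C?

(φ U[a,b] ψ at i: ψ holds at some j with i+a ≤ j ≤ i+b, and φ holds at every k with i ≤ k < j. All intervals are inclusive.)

5

Evaluate at each i in [0,5]:
  i=0: ✓ (rhs at j=0)
  i=1: ✓ (rhs at j=2; lhs holds on [1,1])
  i=2: ✓ (rhs at j=2)
  i=3: ✗ (no rhs in [3,5])
  i=4: ✓ (rhs at j=6; lhs holds on [4,5])
  i=5: ✓ (rhs at j=6; lhs holds on [5,5])
Positions where it holds: {0, 1, 2, 4, 5} → 5.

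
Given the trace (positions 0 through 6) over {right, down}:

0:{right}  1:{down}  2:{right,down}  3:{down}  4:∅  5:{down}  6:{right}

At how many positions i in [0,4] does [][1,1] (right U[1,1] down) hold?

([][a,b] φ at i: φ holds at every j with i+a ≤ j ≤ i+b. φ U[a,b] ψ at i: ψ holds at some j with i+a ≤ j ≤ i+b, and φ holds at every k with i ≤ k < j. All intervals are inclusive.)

1

Evaluate at each i in [0,4]:
  i=0: ✗ (fails at j=1)
  i=1: ✓ (all of [2,2])
  i=2: ✗ (fails at j=3)
  i=3: ✗ (fails at j=4)
  i=4: ✗ (fails at j=5)
Positions where it holds: {1} → 1.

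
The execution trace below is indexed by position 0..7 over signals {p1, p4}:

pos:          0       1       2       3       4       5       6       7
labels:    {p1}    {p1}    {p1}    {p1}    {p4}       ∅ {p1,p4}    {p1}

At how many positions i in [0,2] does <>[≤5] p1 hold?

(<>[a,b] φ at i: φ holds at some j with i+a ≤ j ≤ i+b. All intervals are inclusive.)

3

Evaluate at each i in [0,2]:
  i=0: ✓ (witness j=0)
  i=1: ✓ (witness j=1)
  i=2: ✓ (witness j=2)
Positions where it holds: {0, 1, 2} → 3.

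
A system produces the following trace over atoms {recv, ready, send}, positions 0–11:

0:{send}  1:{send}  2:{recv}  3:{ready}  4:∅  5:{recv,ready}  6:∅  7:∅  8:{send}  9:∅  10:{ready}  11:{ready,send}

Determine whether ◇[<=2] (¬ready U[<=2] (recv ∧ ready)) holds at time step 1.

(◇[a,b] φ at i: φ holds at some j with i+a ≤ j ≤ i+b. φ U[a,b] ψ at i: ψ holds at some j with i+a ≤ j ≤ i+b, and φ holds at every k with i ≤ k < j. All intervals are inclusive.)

Check (¬ready U[<=2] (recv ∧ ready)) at each j in [1,3]:
  j=1: fails
  j=2: fails
  j=3: fails
No position in the window satisfies it → formula fails.

No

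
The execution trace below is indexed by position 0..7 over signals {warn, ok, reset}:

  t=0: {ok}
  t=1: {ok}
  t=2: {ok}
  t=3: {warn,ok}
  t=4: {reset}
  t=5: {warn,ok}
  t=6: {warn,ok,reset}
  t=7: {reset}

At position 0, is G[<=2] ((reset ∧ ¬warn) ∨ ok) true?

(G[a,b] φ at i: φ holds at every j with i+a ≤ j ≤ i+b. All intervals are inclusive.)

Yes

Check ((reset ∧ ¬warn) ∨ ok) at every j in [0,2]:
  j=0: true
  j=1: true
  j=2: true
All positions satisfy it → formula holds.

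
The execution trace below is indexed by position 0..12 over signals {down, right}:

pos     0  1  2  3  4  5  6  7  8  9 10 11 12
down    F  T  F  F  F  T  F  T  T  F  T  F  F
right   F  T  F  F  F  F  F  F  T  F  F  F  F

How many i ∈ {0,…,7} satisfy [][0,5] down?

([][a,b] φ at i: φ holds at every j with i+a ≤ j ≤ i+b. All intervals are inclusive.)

0

Evaluate at each i in [0,7]:
  i=0: ✗ (fails at j=0)
  i=1: ✗ (fails at j=2)
  i=2: ✗ (fails at j=2)
  i=3: ✗ (fails at j=3)
  i=4: ✗ (fails at j=4)
  i=5: ✗ (fails at j=6)
  i=6: ✗ (fails at j=6)
  i=7: ✗ (fails at j=9)
Positions where it holds: {} → 0.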